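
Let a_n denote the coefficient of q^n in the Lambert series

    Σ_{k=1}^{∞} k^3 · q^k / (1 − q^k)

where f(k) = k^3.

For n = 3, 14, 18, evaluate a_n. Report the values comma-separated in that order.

d|3:{3,1}  Σf=27+1=28
n=14: 1·14 2·7 7·2 14·1  f→[1+8+343+2744]=3096
d|18:{1,2,3,6,9,18}  Σf=1+8+27+216+729+5832=6813

28, 3096, 6813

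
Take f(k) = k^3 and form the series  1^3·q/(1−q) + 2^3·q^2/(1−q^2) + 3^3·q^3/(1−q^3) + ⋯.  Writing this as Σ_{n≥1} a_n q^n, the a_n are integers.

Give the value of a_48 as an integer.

a_48 = 131068

q^48  k|48↦f(k): 1:1 2:8 3:27 4:64 6:216 8:512 12:1728 16:4096 24:13824 48:110592  a_48=131068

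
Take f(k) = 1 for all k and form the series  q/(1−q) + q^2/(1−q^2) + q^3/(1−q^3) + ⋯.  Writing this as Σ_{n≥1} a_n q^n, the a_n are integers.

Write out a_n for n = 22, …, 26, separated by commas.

4, 2, 8, 3, 4

[q^22] f(1)=1,f(2)=1,f(11)=1,f(22)=1 ⇒ 4
q^23  k|23↦f(k): 23:1 1:1  a_23=2
q^24  k|24↦f(k): 1:1 2:1 3:1 4:1 6:1 8:1 12:1 24:1  a_24=8
q^25  k|25↦f(k): 1:1 5:1 25:1  a_25=3
[q^26] f(26)=1,f(13)=1,f(2)=1,f(1)=1 ⇒ 4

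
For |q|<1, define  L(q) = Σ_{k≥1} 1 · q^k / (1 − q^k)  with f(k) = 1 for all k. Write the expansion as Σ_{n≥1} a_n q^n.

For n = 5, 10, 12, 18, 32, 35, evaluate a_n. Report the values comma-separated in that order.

2, 4, 6, 6, 6, 4

n=5: 1·5 5·1  f→[1+1]=2
[q^10] f(1)=1,f(2)=1,f(5)=1,f(10)=1 ⇒ 4
n=12: 12·1 6·2 4·3 3·4 2·6 1·12  f→[1+1+1+1+1+1]=6
n=18: 18·1 9·2 6·3 3·6 2·9 1·18  f→[1+1+1+1+1+1]=6
d|32:{32,16,8,4,2,1}  Σf=1+1+1+1+1+1=6
[q^35] f(1)=1,f(5)=1,f(7)=1,f(35)=1 ⇒ 4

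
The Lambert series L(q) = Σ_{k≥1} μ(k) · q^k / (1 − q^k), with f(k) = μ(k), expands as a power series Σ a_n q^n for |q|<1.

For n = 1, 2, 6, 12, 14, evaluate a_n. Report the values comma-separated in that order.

1, 0, 0, 0, 0

[q^1] μ(1)=1 ⇒ 1
q^2  k|2↦μ(k): 1:1 2:-1  a_2=0
q^6  k|6↦μ(k): 1:1 2:-1 3:-1 6:1  a_6=0
n=12: 1·12 2·6 3·4 4·3 6·2 12·1  μ→[1+(-1)+(-1)+0+1+0]=0
q^14  k|14↦μ(k): 14:1 7:-1 2:-1 1:1  a_14=0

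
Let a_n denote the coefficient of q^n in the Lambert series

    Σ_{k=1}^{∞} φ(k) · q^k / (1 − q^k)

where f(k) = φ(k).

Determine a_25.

d|25:{25,5,1}  Σφ=20+4+1=25

a_25 = 25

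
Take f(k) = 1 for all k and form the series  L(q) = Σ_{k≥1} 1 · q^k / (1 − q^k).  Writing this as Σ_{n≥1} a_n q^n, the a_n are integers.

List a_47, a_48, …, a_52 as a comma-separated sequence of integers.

2, 10, 3, 6, 4, 6

q^47  k|47↦f(k): 47:1 1:1  a_47=2
q^48  k|48↦f(k): 1:1 2:1 3:1 4:1 6:1 8:1 12:1 16:1 24:1 48:1  a_48=10
d|49:{49,7,1}  Σf=1+1+1=3
d|50:{50,25,10,5,2,1}  Σf=1+1+1+1+1+1=6
[q^51] f(1)=1,f(3)=1,f(17)=1,f(51)=1 ⇒ 4
n=52: 1·52 2·26 4·13 13·4 26·2 52·1  f→[1+1+1+1+1+1]=6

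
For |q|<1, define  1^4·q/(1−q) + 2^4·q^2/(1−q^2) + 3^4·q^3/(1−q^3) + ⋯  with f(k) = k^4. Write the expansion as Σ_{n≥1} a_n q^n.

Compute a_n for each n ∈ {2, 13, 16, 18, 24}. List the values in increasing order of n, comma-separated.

d|2:{1,2}  Σf=1+16=17
d|13:{1,13}  Σf=1+28561=28562
n=16: 16·1 8·2 4·4 2·8 1·16  f→[65536+4096+256+16+1]=69905
d|18:{18,9,6,3,2,1}  Σf=104976+6561+1296+81+16+1=112931
d|24:{24,12,8,6,4,3,2,1}  Σf=331776+20736+4096+1296+256+81+16+1=358258

17, 28562, 69905, 112931, 358258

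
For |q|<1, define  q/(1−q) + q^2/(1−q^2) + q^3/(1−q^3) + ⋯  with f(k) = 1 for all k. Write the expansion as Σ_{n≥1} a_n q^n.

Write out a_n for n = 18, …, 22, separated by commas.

6, 2, 6, 4, 4

q^18  k|18↦f(k): 18:1 9:1 6:1 3:1 2:1 1:1  a_18=6
q^19  k|19↦f(k): 19:1 1:1  a_19=2
q^20  k|20↦f(k): 1:1 2:1 4:1 5:1 10:1 20:1  a_20=6
q^21  k|21↦f(k): 21:1 7:1 3:1 1:1  a_21=4
q^22  k|22↦f(k): 22:1 11:1 2:1 1:1  a_22=4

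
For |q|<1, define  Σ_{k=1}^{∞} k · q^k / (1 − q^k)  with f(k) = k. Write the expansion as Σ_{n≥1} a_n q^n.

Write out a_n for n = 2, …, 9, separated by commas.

n=2: 2·1 1·2  f→[2+1]=3
d|3:{3,1}  Σf=3+1=4
n=4: 1·4 2·2 4·1  f→[1+2+4]=7
[q^5] f(1)=1,f(5)=5 ⇒ 6
n=6: 6·1 3·2 2·3 1·6  f→[6+3+2+1]=12
d|7:{7,1}  Σf=7+1=8
d|8:{8,4,2,1}  Σf=8+4+2+1=15
d|9:{9,3,1}  Σf=9+3+1=13

3, 4, 7, 6, 12, 8, 15, 13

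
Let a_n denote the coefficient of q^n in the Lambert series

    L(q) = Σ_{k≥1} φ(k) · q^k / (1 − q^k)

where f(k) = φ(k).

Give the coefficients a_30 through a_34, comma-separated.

d|30:{1,2,3,5,6,10,15,30}  Σφ=1+1+2+4+2+4+8+8=30
q^31  k|31↦φ(k): 1:1 31:30  a_31=31
d|32:{1,2,4,8,16,32}  Σφ=1+1+2+4+8+16=32
q^33  k|33↦φ(k): 1:1 3:2 11:10 33:20  a_33=33
q^34  k|34↦φ(k): 34:16 17:16 2:1 1:1  a_34=34

30, 31, 32, 33, 34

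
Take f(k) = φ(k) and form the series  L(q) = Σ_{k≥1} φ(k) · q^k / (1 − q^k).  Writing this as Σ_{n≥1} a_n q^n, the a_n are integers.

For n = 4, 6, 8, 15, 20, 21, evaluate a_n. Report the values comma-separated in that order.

[q^4] φ(1)=1,φ(2)=1,φ(4)=2 ⇒ 4
[q^6] φ(1)=1,φ(2)=1,φ(3)=2,φ(6)=2 ⇒ 6
n=8: 1·8 2·4 4·2 8·1  φ→[1+1+2+4]=8
q^15  k|15↦φ(k): 1:1 3:2 5:4 15:8  a_15=15
d|20:{20,10,5,4,2,1}  Σφ=8+4+4+2+1+1=20
d|21:{1,3,7,21}  Σφ=1+2+6+12=21

4, 6, 8, 15, 20, 21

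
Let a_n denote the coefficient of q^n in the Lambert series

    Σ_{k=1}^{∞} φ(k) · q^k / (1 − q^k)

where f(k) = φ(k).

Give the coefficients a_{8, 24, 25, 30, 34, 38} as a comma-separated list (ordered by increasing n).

[q^8] φ(1)=1,φ(2)=1,φ(4)=2,φ(8)=4 ⇒ 8
q^24  k|24↦φ(k): 24:8 12:4 8:4 6:2 4:2 3:2 2:1 1:1  a_24=24
n=25: 25·1 5·5 1·25  φ→[20+4+1]=25
[q^30] φ(1)=1,φ(2)=1,φ(3)=2,φ(5)=4,φ(6)=2,φ(10)=4,φ(15)=8,φ(30)=8 ⇒ 30
n=34: 34·1 17·2 2·17 1·34  φ→[16+16+1+1]=34
n=38: 1·38 2·19 19·2 38·1  φ→[1+1+18+18]=38

8, 24, 25, 30, 34, 38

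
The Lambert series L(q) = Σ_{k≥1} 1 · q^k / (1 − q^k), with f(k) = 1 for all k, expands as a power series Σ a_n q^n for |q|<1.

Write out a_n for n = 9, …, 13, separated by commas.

3, 4, 2, 6, 2

d|9:{1,3,9}  Σf=1+1+1=3
[q^10] f(1)=1,f(2)=1,f(5)=1,f(10)=1 ⇒ 4
n=11: 11·1 1·11  f→[1+1]=2
[q^12] f(12)=1,f(6)=1,f(4)=1,f(3)=1,f(2)=1,f(1)=1 ⇒ 6
q^13  k|13↦f(k): 13:1 1:1  a_13=2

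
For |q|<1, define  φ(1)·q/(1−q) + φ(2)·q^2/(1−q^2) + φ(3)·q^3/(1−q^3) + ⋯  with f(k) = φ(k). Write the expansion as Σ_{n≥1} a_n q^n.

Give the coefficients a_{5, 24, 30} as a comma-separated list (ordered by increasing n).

q^5  k|5↦φ(k): 1:1 5:4  a_5=5
[q^24] φ(1)=1,φ(2)=1,φ(3)=2,φ(4)=2,φ(6)=2,φ(8)=4,φ(12)=4,φ(24)=8 ⇒ 24
d|30:{30,15,10,6,5,3,2,1}  Σφ=8+8+4+2+4+2+1+1=30

5, 24, 30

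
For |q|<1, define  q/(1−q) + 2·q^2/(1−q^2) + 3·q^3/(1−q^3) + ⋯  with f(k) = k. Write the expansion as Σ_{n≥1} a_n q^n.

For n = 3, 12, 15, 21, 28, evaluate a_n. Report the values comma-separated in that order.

n=3: 1·3 3·1  f→[1+3]=4
d|12:{1,2,3,4,6,12}  Σf=1+2+3+4+6+12=28
n=15: 1·15 3·5 5·3 15·1  f→[1+3+5+15]=24
[q^21] f(1)=1,f(3)=3,f(7)=7,f(21)=21 ⇒ 32
q^28  k|28↦f(k): 28:28 14:14 7:7 4:4 2:2 1:1  a_28=56

4, 28, 24, 32, 56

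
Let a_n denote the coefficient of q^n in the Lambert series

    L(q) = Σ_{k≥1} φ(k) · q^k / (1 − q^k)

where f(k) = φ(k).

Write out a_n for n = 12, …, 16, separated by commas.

q^12  k|12↦φ(k): 12:4 6:2 4:2 3:2 2:1 1:1  a_12=12
[q^13] φ(13)=12,φ(1)=1 ⇒ 13
q^14  k|14↦φ(k): 1:1 2:1 7:6 14:6  a_14=14
q^15  k|15↦φ(k): 1:1 3:2 5:4 15:8  a_15=15
n=16: 1·16 2·8 4·4 8·2 16·1  φ→[1+1+2+4+8]=16

12, 13, 14, 15, 16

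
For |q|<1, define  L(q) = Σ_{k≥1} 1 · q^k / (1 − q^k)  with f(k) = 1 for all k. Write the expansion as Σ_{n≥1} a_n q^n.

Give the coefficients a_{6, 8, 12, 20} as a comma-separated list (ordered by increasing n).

4, 4, 6, 6

[q^6] f(1)=1,f(2)=1,f(3)=1,f(6)=1 ⇒ 4
q^8  k|8↦f(k): 8:1 4:1 2:1 1:1  a_8=4
n=12: 12·1 6·2 4·3 3·4 2·6 1·12  f→[1+1+1+1+1+1]=6
d|20:{20,10,5,4,2,1}  Σf=1+1+1+1+1+1=6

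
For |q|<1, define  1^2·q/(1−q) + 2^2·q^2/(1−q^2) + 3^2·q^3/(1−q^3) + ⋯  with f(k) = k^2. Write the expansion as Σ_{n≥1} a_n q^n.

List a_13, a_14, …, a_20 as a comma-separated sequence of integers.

170, 250, 260, 341, 290, 455, 362, 546

[q^13] f(13)=169,f(1)=1 ⇒ 170
[q^14] f(14)=196,f(7)=49,f(2)=4,f(1)=1 ⇒ 250
d|15:{15,5,3,1}  Σf=225+25+9+1=260
d|16:{16,8,4,2,1}  Σf=256+64+16+4+1=341
q^17  k|17↦f(k): 1:1 17:289  a_17=290
d|18:{18,9,6,3,2,1}  Σf=324+81+36+9+4+1=455
n=19: 1·19 19·1  f→[1+361]=362
n=20: 20·1 10·2 5·4 4·5 2·10 1·20  f→[400+100+25+16+4+1]=546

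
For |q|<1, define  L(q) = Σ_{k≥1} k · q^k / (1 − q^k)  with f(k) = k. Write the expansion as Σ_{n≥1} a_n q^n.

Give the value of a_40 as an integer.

n=40: 1·40 2·20 4·10 5·8 8·5 10·4 20·2 40·1  f→[1+2+4+5+8+10+20+40]=90

a_40 = 90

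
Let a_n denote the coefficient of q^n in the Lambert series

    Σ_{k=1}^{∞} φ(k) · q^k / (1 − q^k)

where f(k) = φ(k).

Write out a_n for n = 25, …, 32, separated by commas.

n=25: 1·25 5·5 25·1  φ→[1+4+20]=25
q^26  k|26↦φ(k): 1:1 2:1 13:12 26:12  a_26=26
[q^27] φ(27)=18,φ(9)=6,φ(3)=2,φ(1)=1 ⇒ 27
[q^28] φ(1)=1,φ(2)=1,φ(4)=2,φ(7)=6,φ(14)=6,φ(28)=12 ⇒ 28
n=29: 29·1 1·29  φ→[28+1]=29
q^30  k|30↦φ(k): 30:8 15:8 10:4 6:2 5:4 3:2 2:1 1:1  a_30=30
[q^31] φ(1)=1,φ(31)=30 ⇒ 31
n=32: 1·32 2·16 4·8 8·4 16·2 32·1  φ→[1+1+2+4+8+16]=32

25, 26, 27, 28, 29, 30, 31, 32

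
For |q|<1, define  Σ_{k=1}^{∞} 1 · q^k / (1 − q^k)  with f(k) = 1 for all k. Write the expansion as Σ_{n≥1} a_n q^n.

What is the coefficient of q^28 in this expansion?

[q^28] f(1)=1,f(2)=1,f(4)=1,f(7)=1,f(14)=1,f(28)=1 ⇒ 6

a_28 = 6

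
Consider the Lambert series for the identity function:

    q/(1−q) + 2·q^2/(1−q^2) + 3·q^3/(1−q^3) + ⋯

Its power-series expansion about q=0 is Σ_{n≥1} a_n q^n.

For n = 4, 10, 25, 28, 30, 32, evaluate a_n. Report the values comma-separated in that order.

q^4  k|4↦f(k): 1:1 2:2 4:4  a_4=7
q^10  k|10↦f(k): 1:1 2:2 5:5 10:10  a_10=18
[q^25] f(25)=25,f(5)=5,f(1)=1 ⇒ 31
d|28:{28,14,7,4,2,1}  Σf=28+14+7+4+2+1=56
q^30  k|30↦f(k): 30:30 15:15 10:10 6:6 5:5 3:3 2:2 1:1  a_30=72
n=32: 32·1 16·2 8·4 4·8 2·16 1·32  f→[32+16+8+4+2+1]=63

7, 18, 31, 56, 72, 63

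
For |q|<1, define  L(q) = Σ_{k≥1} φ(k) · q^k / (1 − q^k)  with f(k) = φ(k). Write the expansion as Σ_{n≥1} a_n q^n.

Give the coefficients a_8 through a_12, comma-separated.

[q^8] φ(8)=4,φ(4)=2,φ(2)=1,φ(1)=1 ⇒ 8
n=9: 1·9 3·3 9·1  φ→[1+2+6]=9
n=10: 1·10 2·5 5·2 10·1  φ→[1+1+4+4]=10
d|11:{11,1}  Σφ=10+1=11
d|12:{1,2,3,4,6,12}  Σφ=1+1+2+2+2+4=12

8, 9, 10, 11, 12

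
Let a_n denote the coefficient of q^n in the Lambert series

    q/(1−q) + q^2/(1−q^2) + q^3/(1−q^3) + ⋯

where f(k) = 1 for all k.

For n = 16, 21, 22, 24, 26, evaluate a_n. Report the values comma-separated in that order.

n=16: 16·1 8·2 4·4 2·8 1·16  f→[1+1+1+1+1]=5
q^21  k|21↦f(k): 1:1 3:1 7:1 21:1  a_21=4
n=22: 22·1 11·2 2·11 1·22  f→[1+1+1+1]=4
n=24: 1·24 2·12 3·8 4·6 6·4 8·3 12·2 24·1  f→[1+1+1+1+1+1+1+1]=8
[q^26] f(1)=1,f(2)=1,f(13)=1,f(26)=1 ⇒ 4

5, 4, 4, 8, 4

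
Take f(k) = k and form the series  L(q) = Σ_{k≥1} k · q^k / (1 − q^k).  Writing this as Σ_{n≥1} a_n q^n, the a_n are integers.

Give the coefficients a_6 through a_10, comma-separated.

12, 8, 15, 13, 18

q^6  k|6↦f(k): 1:1 2:2 3:3 6:6  a_6=12
n=7: 1·7 7·1  f→[1+7]=8
d|8:{1,2,4,8}  Σf=1+2+4+8=15
d|9:{9,3,1}  Σf=9+3+1=13
d|10:{10,5,2,1}  Σf=10+5+2+1=18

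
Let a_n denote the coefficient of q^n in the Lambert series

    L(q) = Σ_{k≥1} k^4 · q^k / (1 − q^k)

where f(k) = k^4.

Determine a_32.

n=32: 32·1 16·2 8·4 4·8 2·16 1·32  f→[1048576+65536+4096+256+16+1]=1118481

a_32 = 1118481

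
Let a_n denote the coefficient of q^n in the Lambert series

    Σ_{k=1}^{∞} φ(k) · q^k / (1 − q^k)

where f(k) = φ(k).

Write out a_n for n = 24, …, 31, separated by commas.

q^24  k|24↦φ(k): 24:8 12:4 8:4 6:2 4:2 3:2 2:1 1:1  a_24=24
d|25:{25,5,1}  Σφ=20+4+1=25
q^26  k|26↦φ(k): 1:1 2:1 13:12 26:12  a_26=26
n=27: 1·27 3·9 9·3 27·1  φ→[1+2+6+18]=27
d|28:{28,14,7,4,2,1}  Σφ=12+6+6+2+1+1=28
n=29: 29·1 1·29  φ→[28+1]=29
d|30:{30,15,10,6,5,3,2,1}  Σφ=8+8+4+2+4+2+1+1=30
[q^31] φ(31)=30,φ(1)=1 ⇒ 31

24, 25, 26, 27, 28, 29, 30, 31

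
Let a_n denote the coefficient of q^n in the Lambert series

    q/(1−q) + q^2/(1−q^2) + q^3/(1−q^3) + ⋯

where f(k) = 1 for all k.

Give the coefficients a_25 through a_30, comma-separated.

n=25: 25·1 5·5 1·25  f→[1+1+1]=3
d|26:{26,13,2,1}  Σf=1+1+1+1=4
q^27  k|27↦f(k): 1:1 3:1 9:1 27:1  a_27=4
n=28: 1·28 2·14 4·7 7·4 14·2 28·1  f→[1+1+1+1+1+1]=6
q^29  k|29↦f(k): 1:1 29:1  a_29=2
[q^30] f(1)=1,f(2)=1,f(3)=1,f(5)=1,f(6)=1,f(10)=1,f(15)=1,f(30)=1 ⇒ 8

3, 4, 4, 6, 2, 8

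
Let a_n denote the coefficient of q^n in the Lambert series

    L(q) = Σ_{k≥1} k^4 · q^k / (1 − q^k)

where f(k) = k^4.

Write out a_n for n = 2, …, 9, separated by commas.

d|2:{2,1}  Σf=16+1=17
d|3:{1,3}  Σf=1+81=82
[q^4] f(4)=256,f(2)=16,f(1)=1 ⇒ 273
d|5:{1,5}  Σf=1+625=626
d|6:{6,3,2,1}  Σf=1296+81+16+1=1394
[q^7] f(7)=2401,f(1)=1 ⇒ 2402
d|8:{1,2,4,8}  Σf=1+16+256+4096=4369
d|9:{1,3,9}  Σf=1+81+6561=6643

17, 82, 273, 626, 1394, 2402, 4369, 6643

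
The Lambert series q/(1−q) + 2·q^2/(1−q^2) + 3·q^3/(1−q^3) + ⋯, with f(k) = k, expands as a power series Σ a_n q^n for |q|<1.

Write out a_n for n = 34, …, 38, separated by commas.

n=34: 34·1 17·2 2·17 1·34  f→[34+17+2+1]=54
q^35  k|35↦f(k): 1:1 5:5 7:7 35:35  a_35=48
n=36: 1·36 2·18 3·12 4·9 6·6 9·4 12·3 18·2 36·1  f→[1+2+3+4+6+9+12+18+36]=91
q^37  k|37↦f(k): 37:37 1:1  a_37=38
n=38: 38·1 19·2 2·19 1·38  f→[38+19+2+1]=60

54, 48, 91, 38, 60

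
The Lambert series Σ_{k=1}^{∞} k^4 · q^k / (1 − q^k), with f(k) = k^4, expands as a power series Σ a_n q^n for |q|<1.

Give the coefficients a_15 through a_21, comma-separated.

51332, 69905, 83522, 112931, 130322, 170898, 196964

d|15:{15,5,3,1}  Σf=50625+625+81+1=51332
d|16:{1,2,4,8,16}  Σf=1+16+256+4096+65536=69905
d|17:{1,17}  Σf=1+83521=83522
q^18  k|18↦f(k): 18:104976 9:6561 6:1296 3:81 2:16 1:1  a_18=112931
[q^19] f(19)=130321,f(1)=1 ⇒ 130322
q^20  k|20↦f(k): 1:1 2:16 4:256 5:625 10:10000 20:160000  a_20=170898
[q^21] f(21)=194481,f(7)=2401,f(3)=81,f(1)=1 ⇒ 196964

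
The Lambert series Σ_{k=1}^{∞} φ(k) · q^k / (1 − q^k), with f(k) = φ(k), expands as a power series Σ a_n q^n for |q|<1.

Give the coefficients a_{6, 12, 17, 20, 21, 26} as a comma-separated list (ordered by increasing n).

n=6: 6·1 3·2 2·3 1·6  φ→[2+2+1+1]=6
q^12  k|12↦φ(k): 12:4 6:2 4:2 3:2 2:1 1:1  a_12=12
q^17  k|17↦φ(k): 17:16 1:1  a_17=17
d|20:{20,10,5,4,2,1}  Σφ=8+4+4+2+1+1=20
d|21:{1,3,7,21}  Σφ=1+2+6+12=21
n=26: 26·1 13·2 2·13 1·26  φ→[12+12+1+1]=26

6, 12, 17, 20, 21, 26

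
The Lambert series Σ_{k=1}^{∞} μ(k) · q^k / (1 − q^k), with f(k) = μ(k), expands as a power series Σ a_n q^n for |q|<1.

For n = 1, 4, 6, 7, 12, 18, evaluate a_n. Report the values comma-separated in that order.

d|1:{1}  Σμ=1=1
n=4: 1·4 2·2 4·1  μ→[1+(-1)+0]=0
q^6  k|6↦μ(k): 1:1 2:-1 3:-1 6:1  a_6=0
[q^7] μ(7)=-1,μ(1)=1 ⇒ 0
q^12  k|12↦μ(k): 1:1 2:-1 3:-1 4:0 6:1 12:0  a_12=0
q^18  k|18↦μ(k): 1:1 2:-1 3:-1 6:1 9:0 18:0  a_18=0

1, 0, 0, 0, 0, 0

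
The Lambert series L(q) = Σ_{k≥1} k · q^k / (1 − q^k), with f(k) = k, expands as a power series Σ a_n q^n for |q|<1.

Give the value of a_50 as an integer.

d|50:{50,25,10,5,2,1}  Σf=50+25+10+5+2+1=93

a_50 = 93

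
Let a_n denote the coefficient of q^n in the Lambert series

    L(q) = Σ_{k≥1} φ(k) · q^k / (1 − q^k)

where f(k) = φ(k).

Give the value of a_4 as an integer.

[q^4] φ(4)=2,φ(2)=1,φ(1)=1 ⇒ 4

a_4 = 4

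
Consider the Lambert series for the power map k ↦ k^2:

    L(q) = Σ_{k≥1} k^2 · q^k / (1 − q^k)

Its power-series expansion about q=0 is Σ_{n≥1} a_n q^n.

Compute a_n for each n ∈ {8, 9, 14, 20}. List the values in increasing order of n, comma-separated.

85, 91, 250, 546

[q^8] f(1)=1,f(2)=4,f(4)=16,f(8)=64 ⇒ 85
n=9: 1·9 3·3 9·1  f→[1+9+81]=91
[q^14] f(14)=196,f(7)=49,f(2)=4,f(1)=1 ⇒ 250
d|20:{20,10,5,4,2,1}  Σf=400+100+25+16+4+1=546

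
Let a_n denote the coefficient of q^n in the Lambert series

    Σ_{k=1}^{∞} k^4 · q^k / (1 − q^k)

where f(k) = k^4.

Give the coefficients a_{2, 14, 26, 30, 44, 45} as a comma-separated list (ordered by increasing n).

q^2  k|2↦f(k): 2:16 1:1  a_2=17
d|14:{14,7,2,1}  Σf=38416+2401+16+1=40834
d|26:{26,13,2,1}  Σf=456976+28561+16+1=485554
n=30: 1·30 2·15 3·10 5·6 6·5 10·3 15·2 30·1  f→[1+16+81+625+1296+10000+50625+810000]=872644
[q^44] f(44)=3748096,f(22)=234256,f(11)=14641,f(4)=256,f(2)=16,f(1)=1 ⇒ 3997266
[q^45] f(45)=4100625,f(15)=50625,f(9)=6561,f(5)=625,f(3)=81,f(1)=1 ⇒ 4158518

17, 40834, 485554, 872644, 3997266, 4158518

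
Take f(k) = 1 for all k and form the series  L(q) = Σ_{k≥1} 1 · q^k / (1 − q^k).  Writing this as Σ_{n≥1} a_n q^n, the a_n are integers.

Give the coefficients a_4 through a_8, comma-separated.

q^4  k|4↦f(k): 1:1 2:1 4:1  a_4=3
[q^5] f(1)=1,f(5)=1 ⇒ 2
n=6: 6·1 3·2 2·3 1·6  f→[1+1+1+1]=4
d|7:{1,7}  Σf=1+1=2
q^8  k|8↦f(k): 1:1 2:1 4:1 8:1  a_8=4

3, 2, 4, 2, 4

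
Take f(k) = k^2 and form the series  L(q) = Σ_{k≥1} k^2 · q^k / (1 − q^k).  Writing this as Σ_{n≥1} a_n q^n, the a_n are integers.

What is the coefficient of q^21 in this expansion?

a_21 = 500

q^21  k|21↦f(k): 21:441 7:49 3:9 1:1  a_21=500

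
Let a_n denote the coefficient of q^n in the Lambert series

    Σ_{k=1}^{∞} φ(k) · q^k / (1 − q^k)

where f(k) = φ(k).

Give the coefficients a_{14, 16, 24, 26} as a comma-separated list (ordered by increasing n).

d|14:{14,7,2,1}  Σφ=6+6+1+1=14
n=16: 1·16 2·8 4·4 8·2 16·1  φ→[1+1+2+4+8]=16
n=24: 1·24 2·12 3·8 4·6 6·4 8·3 12·2 24·1  φ→[1+1+2+2+2+4+4+8]=24
n=26: 1·26 2·13 13·2 26·1  φ→[1+1+12+12]=26

14, 16, 24, 26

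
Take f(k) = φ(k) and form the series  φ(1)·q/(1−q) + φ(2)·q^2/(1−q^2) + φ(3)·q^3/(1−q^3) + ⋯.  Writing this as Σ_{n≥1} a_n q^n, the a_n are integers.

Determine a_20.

n=20: 20·1 10·2 5·4 4·5 2·10 1·20  φ→[8+4+4+2+1+1]=20

a_20 = 20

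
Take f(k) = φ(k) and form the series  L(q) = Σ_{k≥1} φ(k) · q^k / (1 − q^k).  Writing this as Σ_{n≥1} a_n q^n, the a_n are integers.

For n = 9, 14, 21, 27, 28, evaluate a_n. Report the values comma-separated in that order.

q^9  k|9↦φ(k): 1:1 3:2 9:6  a_9=9
d|14:{14,7,2,1}  Σφ=6+6+1+1=14
d|21:{1,3,7,21}  Σφ=1+2+6+12=21
q^27  k|27↦φ(k): 1:1 3:2 9:6 27:18  a_27=27
d|28:{28,14,7,4,2,1}  Σφ=12+6+6+2+1+1=28

9, 14, 21, 27, 28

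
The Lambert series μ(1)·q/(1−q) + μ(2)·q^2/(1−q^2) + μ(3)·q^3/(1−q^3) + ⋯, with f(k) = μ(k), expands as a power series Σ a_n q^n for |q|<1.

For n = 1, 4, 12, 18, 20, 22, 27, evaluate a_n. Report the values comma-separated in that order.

n=1: 1·1  μ→[1]=1
q^4  k|4↦μ(k): 4:0 2:-1 1:1  a_4=0
n=12: 12·1 6·2 4·3 3·4 2·6 1·12  μ→[0+1+0+(-1)+(-1)+1]=0
d|18:{1,2,3,6,9,18}  Σμ=1+(-1)+(-1)+1+0+0=0
[q^20] μ(20)=0,μ(10)=1,μ(5)=-1,μ(4)=0,μ(2)=-1,μ(1)=1 ⇒ 0
[q^22] μ(1)=1,μ(2)=-1,μ(11)=-1,μ(22)=1 ⇒ 0
[q^27] μ(27)=0,μ(9)=0,μ(3)=-1,μ(1)=1 ⇒ 0

1, 0, 0, 0, 0, 0, 0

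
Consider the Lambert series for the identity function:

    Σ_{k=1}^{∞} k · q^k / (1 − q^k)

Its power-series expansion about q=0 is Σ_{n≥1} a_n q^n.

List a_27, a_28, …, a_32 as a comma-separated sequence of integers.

40, 56, 30, 72, 32, 63

n=27: 27·1 9·3 3·9 1·27  f→[27+9+3+1]=40
d|28:{1,2,4,7,14,28}  Σf=1+2+4+7+14+28=56
q^29  k|29↦f(k): 1:1 29:29  a_29=30
[q^30] f(1)=1,f(2)=2,f(3)=3,f(5)=5,f(6)=6,f(10)=10,f(15)=15,f(30)=30 ⇒ 72
d|31:{31,1}  Σf=31+1=32
q^32  k|32↦f(k): 1:1 2:2 4:4 8:8 16:16 32:32  a_32=63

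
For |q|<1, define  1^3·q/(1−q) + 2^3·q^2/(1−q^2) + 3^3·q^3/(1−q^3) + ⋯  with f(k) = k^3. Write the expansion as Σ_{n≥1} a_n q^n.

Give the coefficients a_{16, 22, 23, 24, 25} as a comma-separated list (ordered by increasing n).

4681, 11988, 12168, 16380, 15751

q^16  k|16↦f(k): 1:1 2:8 4:64 8:512 16:4096  a_16=4681
n=22: 22·1 11·2 2·11 1·22  f→[10648+1331+8+1]=11988
[q^23] f(23)=12167,f(1)=1 ⇒ 12168
[q^24] f(24)=13824,f(12)=1728,f(8)=512,f(6)=216,f(4)=64,f(3)=27,f(2)=8,f(1)=1 ⇒ 16380
d|25:{1,5,25}  Σf=1+125+15625=15751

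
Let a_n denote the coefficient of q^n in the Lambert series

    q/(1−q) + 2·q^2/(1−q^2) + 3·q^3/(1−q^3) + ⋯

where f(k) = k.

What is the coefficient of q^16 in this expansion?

d|16:{1,2,4,8,16}  Σf=1+2+4+8+16=31

a_16 = 31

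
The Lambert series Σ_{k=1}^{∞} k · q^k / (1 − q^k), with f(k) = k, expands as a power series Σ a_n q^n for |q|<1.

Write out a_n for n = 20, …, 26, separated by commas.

42, 32, 36, 24, 60, 31, 42

q^20  k|20↦f(k): 1:1 2:2 4:4 5:5 10:10 20:20  a_20=42
d|21:{21,7,3,1}  Σf=21+7+3+1=32
n=22: 22·1 11·2 2·11 1·22  f→[22+11+2+1]=36
d|23:{1,23}  Σf=1+23=24
n=24: 1·24 2·12 3·8 4·6 6·4 8·3 12·2 24·1  f→[1+2+3+4+6+8+12+24]=60
q^25  k|25↦f(k): 25:25 5:5 1:1  a_25=31
n=26: 26·1 13·2 2·13 1·26  f→[26+13+2+1]=42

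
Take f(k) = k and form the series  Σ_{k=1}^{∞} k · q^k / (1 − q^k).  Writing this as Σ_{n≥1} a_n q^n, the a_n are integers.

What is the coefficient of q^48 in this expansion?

a_48 = 124

n=48: 48·1 24·2 16·3 12·4 8·6 6·8 4·12 3·16 2·24 1·48  f→[48+24+16+12+8+6+4+3+2+1]=124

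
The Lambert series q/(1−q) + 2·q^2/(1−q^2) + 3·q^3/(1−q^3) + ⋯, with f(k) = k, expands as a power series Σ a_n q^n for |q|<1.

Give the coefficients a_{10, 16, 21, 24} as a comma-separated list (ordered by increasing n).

18, 31, 32, 60

[q^10] f(1)=1,f(2)=2,f(5)=5,f(10)=10 ⇒ 18
[q^16] f(1)=1,f(2)=2,f(4)=4,f(8)=8,f(16)=16 ⇒ 31
q^21  k|21↦f(k): 1:1 3:3 7:7 21:21  a_21=32
n=24: 1·24 2·12 3·8 4·6 6·4 8·3 12·2 24·1  f→[1+2+3+4+6+8+12+24]=60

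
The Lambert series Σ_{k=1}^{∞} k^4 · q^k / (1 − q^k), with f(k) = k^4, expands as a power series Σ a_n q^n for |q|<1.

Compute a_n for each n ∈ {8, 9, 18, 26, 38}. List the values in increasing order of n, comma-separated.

q^8  k|8↦f(k): 1:1 2:16 4:256 8:4096  a_8=4369
n=9: 9·1 3·3 1·9  f→[6561+81+1]=6643
n=18: 18·1 9·2 6·3 3·6 2·9 1·18  f→[104976+6561+1296+81+16+1]=112931
[q^26] f(26)=456976,f(13)=28561,f(2)=16,f(1)=1 ⇒ 485554
n=38: 1·38 2·19 19·2 38·1  f→[1+16+130321+2085136]=2215474

4369, 6643, 112931, 485554, 2215474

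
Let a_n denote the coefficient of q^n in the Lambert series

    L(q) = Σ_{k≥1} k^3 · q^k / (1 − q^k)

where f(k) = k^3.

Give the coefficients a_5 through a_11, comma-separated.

126, 252, 344, 585, 757, 1134, 1332

d|5:{1,5}  Σf=1+125=126
d|6:{6,3,2,1}  Σf=216+27+8+1=252
q^7  k|7↦f(k): 1:1 7:343  a_7=344
q^8  k|8↦f(k): 1:1 2:8 4:64 8:512  a_8=585
q^9  k|9↦f(k): 1:1 3:27 9:729  a_9=757
[q^10] f(1)=1,f(2)=8,f(5)=125,f(10)=1000 ⇒ 1134
[q^11] f(11)=1331,f(1)=1 ⇒ 1332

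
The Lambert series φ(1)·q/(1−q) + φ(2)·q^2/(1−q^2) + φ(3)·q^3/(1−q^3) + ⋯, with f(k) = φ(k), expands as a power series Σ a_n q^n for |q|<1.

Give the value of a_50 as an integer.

n=50: 1·50 2·25 5·10 10·5 25·2 50·1  φ→[1+1+4+4+20+20]=50

a_50 = 50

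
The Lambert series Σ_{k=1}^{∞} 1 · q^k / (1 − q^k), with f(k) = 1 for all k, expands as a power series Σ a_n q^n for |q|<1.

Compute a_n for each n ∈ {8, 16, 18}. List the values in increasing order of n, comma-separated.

[q^8] f(1)=1,f(2)=1,f(4)=1,f(8)=1 ⇒ 4
n=16: 16·1 8·2 4·4 2·8 1·16  f→[1+1+1+1+1]=5
q^18  k|18↦f(k): 18:1 9:1 6:1 3:1 2:1 1:1  a_18=6

4, 5, 6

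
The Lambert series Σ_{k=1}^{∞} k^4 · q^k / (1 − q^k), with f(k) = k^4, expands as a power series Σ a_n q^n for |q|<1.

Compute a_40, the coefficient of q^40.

a_40 = 2734994

[q^40] f(40)=2560000,f(20)=160000,f(10)=10000,f(8)=4096,f(5)=625,f(4)=256,f(2)=16,f(1)=1 ⇒ 2734994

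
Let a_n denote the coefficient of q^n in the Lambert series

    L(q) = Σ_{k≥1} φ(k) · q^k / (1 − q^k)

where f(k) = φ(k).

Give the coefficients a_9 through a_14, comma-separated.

n=9: 9·1 3·3 1·9  φ→[6+2+1]=9
d|10:{10,5,2,1}  Σφ=4+4+1+1=10
d|11:{11,1}  Σφ=10+1=11
n=12: 12·1 6·2 4·3 3·4 2·6 1·12  φ→[4+2+2+2+1+1]=12
q^13  k|13↦φ(k): 1:1 13:12  a_13=13
q^14  k|14↦φ(k): 14:6 7:6 2:1 1:1  a_14=14

9, 10, 11, 12, 13, 14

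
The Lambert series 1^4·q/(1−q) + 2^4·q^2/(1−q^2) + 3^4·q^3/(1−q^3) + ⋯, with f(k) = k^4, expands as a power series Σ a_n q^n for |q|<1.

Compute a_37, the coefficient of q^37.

d|37:{1,37}  Σf=1+1874161=1874162

a_37 = 1874162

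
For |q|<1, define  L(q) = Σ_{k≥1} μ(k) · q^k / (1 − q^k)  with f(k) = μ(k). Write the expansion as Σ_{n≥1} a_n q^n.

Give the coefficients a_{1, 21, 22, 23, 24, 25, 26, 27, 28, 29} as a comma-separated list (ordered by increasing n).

n=1: 1·1  μ→[1]=1
[q^21] μ(21)=1,μ(7)=-1,μ(3)=-1,μ(1)=1 ⇒ 0
d|22:{22,11,2,1}  Σμ=1+(-1)+(-1)+1=0
n=23: 23·1 1·23  μ→[(-1)+1]=0
q^24  k|24↦μ(k): 24:0 12:0 8:0 6:1 4:0 3:-1 2:-1 1:1  a_24=0
n=25: 1·25 5·5 25·1  μ→[1+(-1)+0]=0
[q^26] μ(1)=1,μ(2)=-1,μ(13)=-1,μ(26)=1 ⇒ 0
[q^27] μ(27)=0,μ(9)=0,μ(3)=-1,μ(1)=1 ⇒ 0
n=28: 1·28 2·14 4·7 7·4 14·2 28·1  μ→[1+(-1)+0+(-1)+1+0]=0
[q^29] μ(29)=-1,μ(1)=1 ⇒ 0

1, 0, 0, 0, 0, 0, 0, 0, 0, 0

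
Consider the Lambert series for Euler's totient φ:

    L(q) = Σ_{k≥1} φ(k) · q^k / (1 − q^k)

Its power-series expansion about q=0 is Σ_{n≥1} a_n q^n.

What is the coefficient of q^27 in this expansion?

n=27: 27·1 9·3 3·9 1·27  φ→[18+6+2+1]=27

a_27 = 27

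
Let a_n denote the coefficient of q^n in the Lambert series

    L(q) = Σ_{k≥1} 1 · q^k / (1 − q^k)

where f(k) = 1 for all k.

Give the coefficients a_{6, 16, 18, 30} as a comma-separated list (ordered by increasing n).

4, 5, 6, 8

q^6  k|6↦f(k): 6:1 3:1 2:1 1:1  a_6=4
q^16  k|16↦f(k): 1:1 2:1 4:1 8:1 16:1  a_16=5
d|18:{18,9,6,3,2,1}  Σf=1+1+1+1+1+1=6
q^30  k|30↦f(k): 1:1 2:1 3:1 5:1 6:1 10:1 15:1 30:1  a_30=8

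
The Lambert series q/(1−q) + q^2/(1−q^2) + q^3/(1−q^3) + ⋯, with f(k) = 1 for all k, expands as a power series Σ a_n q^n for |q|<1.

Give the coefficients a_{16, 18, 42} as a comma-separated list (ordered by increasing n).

d|16:{16,8,4,2,1}  Σf=1+1+1+1+1=5
q^18  k|18↦f(k): 1:1 2:1 3:1 6:1 9:1 18:1  a_18=6
[q^42] f(42)=1,f(21)=1,f(14)=1,f(7)=1,f(6)=1,f(3)=1,f(2)=1,f(1)=1 ⇒ 8

5, 6, 8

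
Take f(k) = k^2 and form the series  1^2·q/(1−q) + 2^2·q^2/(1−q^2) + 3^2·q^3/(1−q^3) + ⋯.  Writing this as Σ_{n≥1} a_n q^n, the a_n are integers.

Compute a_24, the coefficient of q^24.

q^24  k|24↦f(k): 24:576 12:144 8:64 6:36 4:16 3:9 2:4 1:1  a_24=850

a_24 = 850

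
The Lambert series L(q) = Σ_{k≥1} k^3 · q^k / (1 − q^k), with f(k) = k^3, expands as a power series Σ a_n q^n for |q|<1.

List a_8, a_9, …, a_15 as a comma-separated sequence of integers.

[q^8] f(1)=1,f(2)=8,f(4)=64,f(8)=512 ⇒ 585
[q^9] f(9)=729,f(3)=27,f(1)=1 ⇒ 757
[q^10] f(10)=1000,f(5)=125,f(2)=8,f(1)=1 ⇒ 1134
q^11  k|11↦f(k): 1:1 11:1331  a_11=1332
q^12  k|12↦f(k): 1:1 2:8 3:27 4:64 6:216 12:1728  a_12=2044
n=13: 1·13 13·1  f→[1+2197]=2198
n=14: 1·14 2·7 7·2 14·1  f→[1+8+343+2744]=3096
[q^15] f(1)=1,f(3)=27,f(5)=125,f(15)=3375 ⇒ 3528

585, 757, 1134, 1332, 2044, 2198, 3096, 3528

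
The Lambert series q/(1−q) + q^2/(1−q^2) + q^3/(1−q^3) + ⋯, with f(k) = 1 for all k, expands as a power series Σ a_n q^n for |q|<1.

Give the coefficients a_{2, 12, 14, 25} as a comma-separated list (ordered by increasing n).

q^2  k|2↦f(k): 2:1 1:1  a_2=2
n=12: 12·1 6·2 4·3 3·4 2·6 1·12  f→[1+1+1+1+1+1]=6
[q^14] f(1)=1,f(2)=1,f(7)=1,f(14)=1 ⇒ 4
n=25: 25·1 5·5 1·25  f→[1+1+1]=3

2, 6, 4, 3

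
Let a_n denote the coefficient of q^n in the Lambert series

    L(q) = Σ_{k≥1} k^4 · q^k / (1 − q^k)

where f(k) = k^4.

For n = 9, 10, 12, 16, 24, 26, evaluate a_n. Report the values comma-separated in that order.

6643, 10642, 22386, 69905, 358258, 485554

d|9:{9,3,1}  Σf=6561+81+1=6643
[q^10] f(1)=1,f(2)=16,f(5)=625,f(10)=10000 ⇒ 10642
q^12  k|12↦f(k): 1:1 2:16 3:81 4:256 6:1296 12:20736  a_12=22386
n=16: 16·1 8·2 4·4 2·8 1·16  f→[65536+4096+256+16+1]=69905
d|24:{24,12,8,6,4,3,2,1}  Σf=331776+20736+4096+1296+256+81+16+1=358258
d|26:{1,2,13,26}  Σf=1+16+28561+456976=485554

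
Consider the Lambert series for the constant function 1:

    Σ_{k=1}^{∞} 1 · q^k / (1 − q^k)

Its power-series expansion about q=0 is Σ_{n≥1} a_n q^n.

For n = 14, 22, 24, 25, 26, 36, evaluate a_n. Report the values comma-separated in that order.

4, 4, 8, 3, 4, 9

n=14: 1·14 2·7 7·2 14·1  f→[1+1+1+1]=4
q^22  k|22↦f(k): 22:1 11:1 2:1 1:1  a_22=4
q^24  k|24↦f(k): 1:1 2:1 3:1 4:1 6:1 8:1 12:1 24:1  a_24=8
[q^25] f(25)=1,f(5)=1,f(1)=1 ⇒ 3
n=26: 26·1 13·2 2·13 1·26  f→[1+1+1+1]=4
n=36: 36·1 18·2 12·3 9·4 6·6 4·9 3·12 2·18 1·36  f→[1+1+1+1+1+1+1+1+1]=9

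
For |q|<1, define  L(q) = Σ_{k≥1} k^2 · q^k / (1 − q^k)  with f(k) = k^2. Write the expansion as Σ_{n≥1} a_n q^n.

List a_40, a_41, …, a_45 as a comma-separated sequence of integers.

2210, 1682, 2500, 1850, 2562, 2366

[q^40] f(40)=1600,f(20)=400,f(10)=100,f(8)=64,f(5)=25,f(4)=16,f(2)=4,f(1)=1 ⇒ 2210
q^41  k|41↦f(k): 41:1681 1:1  a_41=1682
n=42: 1·42 2·21 3·14 6·7 7·6 14·3 21·2 42·1  f→[1+4+9+36+49+196+441+1764]=2500
[q^43] f(1)=1,f(43)=1849 ⇒ 1850
n=44: 44·1 22·2 11·4 4·11 2·22 1·44  f→[1936+484+121+16+4+1]=2562
q^45  k|45↦f(k): 45:2025 15:225 9:81 5:25 3:9 1:1  a_45=2366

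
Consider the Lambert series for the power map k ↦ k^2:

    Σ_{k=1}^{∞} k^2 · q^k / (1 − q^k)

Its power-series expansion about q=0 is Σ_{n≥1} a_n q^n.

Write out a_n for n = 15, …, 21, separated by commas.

260, 341, 290, 455, 362, 546, 500

q^15  k|15↦f(k): 1:1 3:9 5:25 15:225  a_15=260
d|16:{16,8,4,2,1}  Σf=256+64+16+4+1=341
[q^17] f(17)=289,f(1)=1 ⇒ 290
d|18:{1,2,3,6,9,18}  Σf=1+4+9+36+81+324=455
n=19: 19·1 1·19  f→[361+1]=362
d|20:{1,2,4,5,10,20}  Σf=1+4+16+25+100+400=546
[q^21] f(21)=441,f(7)=49,f(3)=9,f(1)=1 ⇒ 500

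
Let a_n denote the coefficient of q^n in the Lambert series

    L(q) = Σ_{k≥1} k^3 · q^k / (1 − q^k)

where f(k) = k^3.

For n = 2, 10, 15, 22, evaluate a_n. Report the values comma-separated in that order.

9, 1134, 3528, 11988

q^2  k|2↦f(k): 2:8 1:1  a_2=9
d|10:{1,2,5,10}  Σf=1+8+125+1000=1134
d|15:{15,5,3,1}  Σf=3375+125+27+1=3528
q^22  k|22↦f(k): 22:10648 11:1331 2:8 1:1  a_22=11988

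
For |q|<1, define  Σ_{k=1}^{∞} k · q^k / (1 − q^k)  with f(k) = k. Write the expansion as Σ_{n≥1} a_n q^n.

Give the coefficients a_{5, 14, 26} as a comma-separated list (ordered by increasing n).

n=5: 5·1 1·5  f→[5+1]=6
[q^14] f(1)=1,f(2)=2,f(7)=7,f(14)=14 ⇒ 24
n=26: 26·1 13·2 2·13 1·26  f→[26+13+2+1]=42

6, 24, 42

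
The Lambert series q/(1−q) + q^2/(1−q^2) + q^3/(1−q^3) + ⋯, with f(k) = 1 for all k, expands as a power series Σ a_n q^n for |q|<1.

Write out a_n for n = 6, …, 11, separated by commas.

d|6:{6,3,2,1}  Σf=1+1+1+1=4
[q^7] f(1)=1,f(7)=1 ⇒ 2
[q^8] f(8)=1,f(4)=1,f(2)=1,f(1)=1 ⇒ 4
n=9: 1·9 3·3 9·1  f→[1+1+1]=3
[q^10] f(1)=1,f(2)=1,f(5)=1,f(10)=1 ⇒ 4
n=11: 1·11 11·1  f→[1+1]=2

4, 2, 4, 3, 4, 2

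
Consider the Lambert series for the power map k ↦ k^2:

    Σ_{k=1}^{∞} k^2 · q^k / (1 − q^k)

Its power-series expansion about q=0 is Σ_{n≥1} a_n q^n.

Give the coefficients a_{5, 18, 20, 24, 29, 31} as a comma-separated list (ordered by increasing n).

26, 455, 546, 850, 842, 962

d|5:{1,5}  Σf=1+25=26
d|18:{1,2,3,6,9,18}  Σf=1+4+9+36+81+324=455
n=20: 1·20 2·10 4·5 5·4 10·2 20·1  f→[1+4+16+25+100+400]=546
d|24:{1,2,3,4,6,8,12,24}  Σf=1+4+9+16+36+64+144+576=850
q^29  k|29↦f(k): 29:841 1:1  a_29=842
n=31: 1·31 31·1  f→[1+961]=962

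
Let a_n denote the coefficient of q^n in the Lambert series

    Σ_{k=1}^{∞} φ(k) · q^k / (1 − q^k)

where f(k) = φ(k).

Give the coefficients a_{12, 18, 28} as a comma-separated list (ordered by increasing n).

n=12: 1·12 2·6 3·4 4·3 6·2 12·1  φ→[1+1+2+2+2+4]=12
[q^18] φ(18)=6,φ(9)=6,φ(6)=2,φ(3)=2,φ(2)=1,φ(1)=1 ⇒ 18
n=28: 1·28 2·14 4·7 7·4 14·2 28·1  φ→[1+1+2+6+6+12]=28

12, 18, 28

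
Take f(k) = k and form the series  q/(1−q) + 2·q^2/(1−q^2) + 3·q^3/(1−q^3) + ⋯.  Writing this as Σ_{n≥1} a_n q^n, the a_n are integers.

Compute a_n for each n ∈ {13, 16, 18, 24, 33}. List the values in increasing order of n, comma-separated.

[q^13] f(13)=13,f(1)=1 ⇒ 14
[q^16] f(1)=1,f(2)=2,f(4)=4,f(8)=8,f(16)=16 ⇒ 31
d|18:{18,9,6,3,2,1}  Σf=18+9+6+3+2+1=39
d|24:{1,2,3,4,6,8,12,24}  Σf=1+2+3+4+6+8+12+24=60
q^33  k|33↦f(k): 1:1 3:3 11:11 33:33  a_33=48

14, 31, 39, 60, 48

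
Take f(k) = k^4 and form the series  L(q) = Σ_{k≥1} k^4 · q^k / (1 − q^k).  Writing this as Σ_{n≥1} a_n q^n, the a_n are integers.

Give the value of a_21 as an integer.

q^21  k|21↦f(k): 21:194481 7:2401 3:81 1:1  a_21=196964

a_21 = 196964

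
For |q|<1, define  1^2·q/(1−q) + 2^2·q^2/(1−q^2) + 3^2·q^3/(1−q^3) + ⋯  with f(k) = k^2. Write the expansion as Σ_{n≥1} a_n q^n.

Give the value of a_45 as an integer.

a_45 = 2366

n=45: 45·1 15·3 9·5 5·9 3·15 1·45  f→[2025+225+81+25+9+1]=2366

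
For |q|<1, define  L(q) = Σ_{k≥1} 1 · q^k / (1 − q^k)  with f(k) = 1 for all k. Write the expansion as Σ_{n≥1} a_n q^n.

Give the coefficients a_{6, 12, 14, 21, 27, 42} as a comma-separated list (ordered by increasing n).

4, 6, 4, 4, 4, 8

n=6: 1·6 2·3 3·2 6·1  f→[1+1+1+1]=4
q^12  k|12↦f(k): 12:1 6:1 4:1 3:1 2:1 1:1  a_12=6
q^14  k|14↦f(k): 1:1 2:1 7:1 14:1  a_14=4
n=21: 1·21 3·7 7·3 21·1  f→[1+1+1+1]=4
n=27: 1·27 3·9 9·3 27·1  f→[1+1+1+1]=4
[q^42] f(1)=1,f(2)=1,f(3)=1,f(6)=1,f(7)=1,f(14)=1,f(21)=1,f(42)=1 ⇒ 8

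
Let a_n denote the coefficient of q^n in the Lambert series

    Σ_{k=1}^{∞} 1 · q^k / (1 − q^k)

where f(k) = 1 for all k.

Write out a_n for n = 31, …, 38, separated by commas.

d|31:{1,31}  Σf=1+1=2
d|32:{32,16,8,4,2,1}  Σf=1+1+1+1+1+1=6
d|33:{1,3,11,33}  Σf=1+1+1+1=4
n=34: 1·34 2·17 17·2 34·1  f→[1+1+1+1]=4
d|35:{35,7,5,1}  Σf=1+1+1+1=4
n=36: 1·36 2·18 3·12 4·9 6·6 9·4 12·3 18·2 36·1  f→[1+1+1+1+1+1+1+1+1]=9
[q^37] f(1)=1,f(37)=1 ⇒ 2
n=38: 38·1 19·2 2·19 1·38  f→[1+1+1+1]=4

2, 6, 4, 4, 4, 9, 2, 4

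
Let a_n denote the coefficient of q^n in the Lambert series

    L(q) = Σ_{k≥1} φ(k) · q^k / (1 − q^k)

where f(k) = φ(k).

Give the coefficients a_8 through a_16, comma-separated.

d|8:{1,2,4,8}  Σφ=1+1+2+4=8
q^9  k|9↦φ(k): 1:1 3:2 9:6  a_9=9
n=10: 1·10 2·5 5·2 10·1  φ→[1+1+4+4]=10
d|11:{11,1}  Σφ=10+1=11
n=12: 1·12 2·6 3·4 4·3 6·2 12·1  φ→[1+1+2+2+2+4]=12
n=13: 13·1 1·13  φ→[12+1]=13
[q^14] φ(1)=1,φ(2)=1,φ(7)=6,φ(14)=6 ⇒ 14
q^15  k|15↦φ(k): 15:8 5:4 3:2 1:1  a_15=15
n=16: 1·16 2·8 4·4 8·2 16·1  φ→[1+1+2+4+8]=16

8, 9, 10, 11, 12, 13, 14, 15, 16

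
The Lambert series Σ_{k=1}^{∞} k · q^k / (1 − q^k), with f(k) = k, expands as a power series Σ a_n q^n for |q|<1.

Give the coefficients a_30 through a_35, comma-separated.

72, 32, 63, 48, 54, 48

n=30: 30·1 15·2 10·3 6·5 5·6 3·10 2·15 1·30  f→[30+15+10+6+5+3+2+1]=72
d|31:{1,31}  Σf=1+31=32
d|32:{32,16,8,4,2,1}  Σf=32+16+8+4+2+1=63
d|33:{1,3,11,33}  Σf=1+3+11+33=48
q^34  k|34↦f(k): 1:1 2:2 17:17 34:34  a_34=54
[q^35] f(1)=1,f(5)=5,f(7)=7,f(35)=35 ⇒ 48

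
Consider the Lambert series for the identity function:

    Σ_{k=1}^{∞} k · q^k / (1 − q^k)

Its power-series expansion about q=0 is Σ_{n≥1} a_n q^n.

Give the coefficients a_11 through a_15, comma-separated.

d|11:{11,1}  Σf=11+1=12
q^12  k|12↦f(k): 1:1 2:2 3:3 4:4 6:6 12:12  a_12=28
q^13  k|13↦f(k): 1:1 13:13  a_13=14
d|14:{14,7,2,1}  Σf=14+7+2+1=24
q^15  k|15↦f(k): 1:1 3:3 5:5 15:15  a_15=24

12, 28, 14, 24, 24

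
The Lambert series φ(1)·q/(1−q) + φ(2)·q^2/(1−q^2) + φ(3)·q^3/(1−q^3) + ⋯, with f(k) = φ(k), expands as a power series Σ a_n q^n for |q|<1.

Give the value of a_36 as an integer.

d|36:{36,18,12,9,6,4,3,2,1}  Σφ=12+6+4+6+2+2+2+1+1=36

a_36 = 36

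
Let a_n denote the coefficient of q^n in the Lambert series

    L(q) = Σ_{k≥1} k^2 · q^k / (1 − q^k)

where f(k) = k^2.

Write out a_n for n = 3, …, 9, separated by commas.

n=3: 3·1 1·3  f→[9+1]=10
[q^4] f(1)=1,f(2)=4,f(4)=16 ⇒ 21
q^5  k|5↦f(k): 5:25 1:1  a_5=26
[q^6] f(1)=1,f(2)=4,f(3)=9,f(6)=36 ⇒ 50
[q^7] f(7)=49,f(1)=1 ⇒ 50
n=8: 8·1 4·2 2·4 1·8  f→[64+16+4+1]=85
q^9  k|9↦f(k): 1:1 3:9 9:81  a_9=91

10, 21, 26, 50, 50, 85, 91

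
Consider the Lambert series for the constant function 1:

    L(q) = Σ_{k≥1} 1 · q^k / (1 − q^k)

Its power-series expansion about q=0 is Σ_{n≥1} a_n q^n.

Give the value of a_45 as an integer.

q^45  k|45↦f(k): 1:1 3:1 5:1 9:1 15:1 45:1  a_45=6

a_45 = 6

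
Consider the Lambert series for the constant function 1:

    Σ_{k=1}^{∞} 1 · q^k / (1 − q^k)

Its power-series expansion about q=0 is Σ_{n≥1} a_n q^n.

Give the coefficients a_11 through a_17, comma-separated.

q^11  k|11↦f(k): 1:1 11:1  a_11=2
[q^12] f(1)=1,f(2)=1,f(3)=1,f(4)=1,f(6)=1,f(12)=1 ⇒ 6
n=13: 13·1 1·13  f→[1+1]=2
q^14  k|14↦f(k): 1:1 2:1 7:1 14:1  a_14=4
q^15  k|15↦f(k): 1:1 3:1 5:1 15:1  a_15=4
d|16:{16,8,4,2,1}  Σf=1+1+1+1+1=5
n=17: 1·17 17·1  f→[1+1]=2

2, 6, 2, 4, 4, 5, 2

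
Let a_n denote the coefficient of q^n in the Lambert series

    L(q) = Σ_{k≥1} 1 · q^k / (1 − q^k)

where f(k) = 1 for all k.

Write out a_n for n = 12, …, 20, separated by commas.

6, 2, 4, 4, 5, 2, 6, 2, 6

d|12:{1,2,3,4,6,12}  Σf=1+1+1+1+1+1=6
d|13:{1,13}  Σf=1+1=2
[q^14] f(1)=1,f(2)=1,f(7)=1,f(14)=1 ⇒ 4
q^15  k|15↦f(k): 15:1 5:1 3:1 1:1  a_15=4
[q^16] f(1)=1,f(2)=1,f(4)=1,f(8)=1,f(16)=1 ⇒ 5
[q^17] f(17)=1,f(1)=1 ⇒ 2
n=18: 18·1 9·2 6·3 3·6 2·9 1·18  f→[1+1+1+1+1+1]=6
d|19:{1,19}  Σf=1+1=2
d|20:{20,10,5,4,2,1}  Σf=1+1+1+1+1+1=6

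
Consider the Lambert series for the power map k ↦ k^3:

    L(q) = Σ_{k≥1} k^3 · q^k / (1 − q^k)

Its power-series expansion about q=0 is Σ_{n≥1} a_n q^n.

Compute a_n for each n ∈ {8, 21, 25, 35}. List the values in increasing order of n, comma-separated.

q^8  k|8↦f(k): 1:1 2:8 4:64 8:512  a_8=585
q^21  k|21↦f(k): 1:1 3:27 7:343 21:9261  a_21=9632
[q^25] f(1)=1,f(5)=125,f(25)=15625 ⇒ 15751
n=35: 1·35 5·7 7·5 35·1  f→[1+125+343+42875]=43344

585, 9632, 15751, 43344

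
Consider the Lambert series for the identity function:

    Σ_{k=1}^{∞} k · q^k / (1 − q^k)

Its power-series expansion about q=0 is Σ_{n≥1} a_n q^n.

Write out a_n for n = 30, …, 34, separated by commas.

72, 32, 63, 48, 54

n=30: 1·30 2·15 3·10 5·6 6·5 10·3 15·2 30·1  f→[1+2+3+5+6+10+15+30]=72
q^31  k|31↦f(k): 31:31 1:1  a_31=32
q^32  k|32↦f(k): 32:32 16:16 8:8 4:4 2:2 1:1  a_32=63
[q^33] f(1)=1,f(3)=3,f(11)=11,f(33)=33 ⇒ 48
n=34: 1·34 2·17 17·2 34·1  f→[1+2+17+34]=54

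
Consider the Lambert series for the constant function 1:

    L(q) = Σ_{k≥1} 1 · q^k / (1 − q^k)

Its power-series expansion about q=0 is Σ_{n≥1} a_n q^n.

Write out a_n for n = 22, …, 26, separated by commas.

d|22:{22,11,2,1}  Σf=1+1+1+1=4
d|23:{23,1}  Σf=1+1=2
d|24:{1,2,3,4,6,8,12,24}  Σf=1+1+1+1+1+1+1+1=8
q^25  k|25↦f(k): 25:1 5:1 1:1  a_25=3
d|26:{1,2,13,26}  Σf=1+1+1+1=4

4, 2, 8, 3, 4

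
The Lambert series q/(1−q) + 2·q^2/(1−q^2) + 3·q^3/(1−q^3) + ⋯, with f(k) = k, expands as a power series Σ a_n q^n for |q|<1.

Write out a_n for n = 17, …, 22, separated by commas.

q^17  k|17↦f(k): 1:1 17:17  a_17=18
d|18:{1,2,3,6,9,18}  Σf=1+2+3+6+9+18=39
[q^19] f(1)=1,f(19)=19 ⇒ 20
q^20  k|20↦f(k): 20:20 10:10 5:5 4:4 2:2 1:1  a_20=42
[q^21] f(1)=1,f(3)=3,f(7)=7,f(21)=21 ⇒ 32
n=22: 22·1 11·2 2·11 1·22  f→[22+11+2+1]=36

18, 39, 20, 42, 32, 36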